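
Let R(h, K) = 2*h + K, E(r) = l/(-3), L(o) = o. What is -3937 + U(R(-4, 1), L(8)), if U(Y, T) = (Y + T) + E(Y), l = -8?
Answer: -11800/3 ≈ -3933.3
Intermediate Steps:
E(r) = 8/3 (E(r) = -8/(-3) = -8*(-⅓) = 8/3)
R(h, K) = K + 2*h
U(Y, T) = 8/3 + T + Y (U(Y, T) = (Y + T) + 8/3 = (T + Y) + 8/3 = 8/3 + T + Y)
-3937 + U(R(-4, 1), L(8)) = -3937 + (8/3 + 8 + (1 + 2*(-4))) = -3937 + (8/3 + 8 + (1 - 8)) = -3937 + (8/3 + 8 - 7) = -3937 + 11/3 = -11800/3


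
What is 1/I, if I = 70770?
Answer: 1/70770 ≈ 1.4130e-5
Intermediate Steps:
1/I = 1/70770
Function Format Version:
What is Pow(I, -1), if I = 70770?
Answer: Rational(1, 70770) ≈ 1.4130e-5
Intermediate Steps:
Pow(I, -1) = Pow(70770, -1) = Rational(1, 70770)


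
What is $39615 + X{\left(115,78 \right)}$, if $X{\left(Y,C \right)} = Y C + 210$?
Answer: $48795$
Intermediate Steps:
$X{\left(Y,C \right)} = 210 + C Y$ ($X{\left(Y,C \right)} = C Y + 210 = 210 + C Y$)
$39615 + X{\left(115,78 \right)} = 39615 + \left(210 + 78 \cdot 115\right) = 39615 + \left(210 + 8970\right) = 39615 + 9180 = 48795$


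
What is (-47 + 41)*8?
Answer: -48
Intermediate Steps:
(-47 + 41)*8 = -6*8 = -48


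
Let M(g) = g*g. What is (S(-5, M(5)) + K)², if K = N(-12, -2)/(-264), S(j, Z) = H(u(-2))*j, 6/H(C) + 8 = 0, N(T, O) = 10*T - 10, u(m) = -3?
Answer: 19600/1089 ≈ 17.998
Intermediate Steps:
M(g) = g²
N(T, O) = -10 + 10*T
H(C) = -¾ (H(C) = 6/(-8 + 0) = 6/(-8) = 6*(-⅛) = -¾)
S(j, Z) = -3*j/4
K = 65/132 (K = (-10 + 10*(-12))/(-264) = (-10 - 120)*(-1/264) = -130*(-1/264) = 65/132 ≈ 0.49242)
(S(-5, M(5)) + K)² = (-¾*(-5) + 65/132)² = (15/4 + 65/132)² = (140/33)² = 19600/1089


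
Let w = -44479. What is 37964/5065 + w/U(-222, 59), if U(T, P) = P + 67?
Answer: -220502671/638190 ≈ -345.51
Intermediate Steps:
U(T, P) = 67 + P
37964/5065 + w/U(-222, 59) = 37964/5065 - 44479/(67 + 59) = 37964*(1/5065) - 44479/126 = 37964/5065 - 44479*1/126 = 37964/5065 - 44479/126 = -220502671/638190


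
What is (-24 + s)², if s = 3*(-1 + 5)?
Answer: 144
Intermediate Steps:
s = 12 (s = 3*4 = 12)
(-24 + s)² = (-24 + 12)² = (-12)² = 144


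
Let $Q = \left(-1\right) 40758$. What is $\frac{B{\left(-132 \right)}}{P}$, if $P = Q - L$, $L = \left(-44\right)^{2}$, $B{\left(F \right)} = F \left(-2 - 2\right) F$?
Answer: $\frac{34848}{21347} \approx 1.6325$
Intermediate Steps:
$Q = -40758$
$B{\left(F \right)} = - 4 F^{2}$ ($B{\left(F \right)} = F \left(-2 - 2\right) F = F \left(-4\right) F = - 4 F F = - 4 F^{2}$)
$L = 1936$
$P = -42694$ ($P = -40758 - 1936 = -42694$)
$\frac{B{\left(-132 \right)}}{P} = \frac{\left(-4\right) \left(-132\right)^{2}}{-42694} = \left(-4\right) 17424 \left(- \frac{1}{42694}\right) = \left(-69696\right) \left(- \frac{1}{42694}\right) = \frac{34848}{21347}$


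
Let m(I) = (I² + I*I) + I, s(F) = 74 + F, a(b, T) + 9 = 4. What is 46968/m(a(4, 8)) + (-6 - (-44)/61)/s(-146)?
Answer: 11460997/10980 ≈ 1043.8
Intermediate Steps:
a(b, T) = -5 (a(b, T) = -9 + 4 = -5)
m(I) = I + 2*I² (m(I) = (I² + I²) + I = 2*I² + I = I + 2*I²)
46968/m(a(4, 8)) + (-6 - (-44)/61)/s(-146) = 46968/((-5*(1 + 2*(-5)))) + (-6 - (-44)/61)/(74 - 146) = 46968/((-5*(1 - 10))) + (-6 - (-44)/61)/(-72) = 46968/((-5*(-9))) + (-6 - 1*(-44/61))*(-1/72) = 46968/45 + (-6 + 44/61)*(-1/72) = 46968*(1/45) - 322/61*(-1/72) = 15656/15 + 161/2196 = 11460997/10980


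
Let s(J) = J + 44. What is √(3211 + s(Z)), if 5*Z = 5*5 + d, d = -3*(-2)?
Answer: √81530/5 ≈ 57.107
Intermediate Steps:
d = 6
Z = 31/5 (Z = (5*5 + 6)/5 = (25 + 6)/5 = (⅕)*31 = 31/5 ≈ 6.2000)
s(J) = 44 + J
√(3211 + s(Z)) = √(3211 + (44 + 31/5)) = √(3211 + 251/5) = √(16306/5) = √81530/5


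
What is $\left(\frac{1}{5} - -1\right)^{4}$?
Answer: $\frac{1296}{625} \approx 2.0736$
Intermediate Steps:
$\left(\frac{1}{5} - -1\right)^{4} = \left(\frac{1}{5} + 1\right)^{4} = \left(\frac{6}{5}\right)^{4} = \frac{1296}{625}$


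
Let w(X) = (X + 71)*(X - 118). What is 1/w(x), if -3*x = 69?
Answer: -1/6768 ≈ -0.00014775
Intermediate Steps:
x = -23 (x = -⅓*69 = -23)
w(X) = (-118 + X)*(71 + X) (w(X) = (71 + X)*(-118 + X) = (-118 + X)*(71 + X))
1/w(x) = 1/(-8378 + (-23)² - 47*(-23)) = 1/(-8378 + 529 + 1081) = 1/(-6768) = -1/6768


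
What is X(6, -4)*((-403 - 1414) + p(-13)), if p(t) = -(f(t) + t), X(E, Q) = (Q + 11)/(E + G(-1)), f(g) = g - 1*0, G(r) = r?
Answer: -12537/5 ≈ -2507.4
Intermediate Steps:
f(g) = g (f(g) = g + 0 = g)
X(E, Q) = (11 + Q)/(-1 + E) (X(E, Q) = (Q + 11)/(E - 1) = (11 + Q)/(-1 + E))
p(t) = -2*t (p(t) = -(t + t) = -2*t)
X(6, -4)*((-403 - 1414) + p(-13)) = ((11 - 4)/(-1 + 6))*((-403 - 1414) - 2*(-13)) = (7/5)*(-1817 + 26) = ((⅕)*7)*(-1791) = (7/5)*(-1791) = -12537/5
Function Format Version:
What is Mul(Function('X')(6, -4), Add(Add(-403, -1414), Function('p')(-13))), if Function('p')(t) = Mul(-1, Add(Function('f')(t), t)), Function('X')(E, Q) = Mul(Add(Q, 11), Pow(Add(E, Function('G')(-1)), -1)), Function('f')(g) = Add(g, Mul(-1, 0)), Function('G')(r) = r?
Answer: Rational(-12537, 5) ≈ -2507.4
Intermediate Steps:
Function('f')(g) = g (Function('f')(g) = Add(g, 0) = g)
Function('X')(E, Q) = Mul(Pow(Add(-1, E), -1), Add(11, Q)) (Function('X')(E, Q) = Mul(Add(Q, 11), Pow(Add(E, -1), -1)) = Mul(Add(11, Q), Pow(Add(-1, E), -1)) = Mul(Pow(Add(-1, E), -1), Add(11, Q)))
Function('p')(t) = Mul(-2, t) (Function('p')(t) = Mul(-1, Add(t, t)) = Mul(-1, Mul(2, t)) = Mul(-2, t))
Mul(Function('X')(6, -4), Add(Add(-403, -1414), Function('p')(-13))) = Mul(Mul(Pow(Add(-1, 6), -1), Add(11, -4)), Add(Add(-403, -1414), Mul(-2, -13))) = Mul(Mul(Pow(5, -1), 7), Add(-1817, 26)) = Mul(Mul(Rational(1, 5), 7), -1791) = Mul(Rational(7, 5), -1791) = Rational(-12537, 5)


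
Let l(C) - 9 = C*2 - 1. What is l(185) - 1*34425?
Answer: -34047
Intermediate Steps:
l(C) = 8 + 2*C (l(C) = 9 + (C*2 - 1) = 9 + (2*C - 1) = 9 + (-1 + 2*C) = 8 + 2*C)
l(185) - 1*34425 = (8 + 2*185) - 1*34425 = (8 + 370) - 34425 = 378 - 34425 = -34047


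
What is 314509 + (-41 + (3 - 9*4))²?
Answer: 319985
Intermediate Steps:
314509 + (-41 + (3 - 9*4))² = 314509 + (-41 + (3 - 36))² = 314509 + (-41 - 33)² = 314509 + (-74)² = 314509 + 5476 = 319985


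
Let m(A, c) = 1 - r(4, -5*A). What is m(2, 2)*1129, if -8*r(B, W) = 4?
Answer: 3387/2 ≈ 1693.5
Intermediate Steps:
r(B, W) = -½ (r(B, W) = -⅛*4 = -½)
m(A, c) = 3/2 (m(A, c) = 1 - 1*(-½) = 1 + ½ = 3/2)
m(2, 2)*1129 = (3/2)*1129 = 3387/2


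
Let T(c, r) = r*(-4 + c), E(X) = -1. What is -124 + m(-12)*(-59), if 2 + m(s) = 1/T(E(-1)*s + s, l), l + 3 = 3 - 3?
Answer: -131/12 ≈ -10.917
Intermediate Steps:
l = -3 (l = -3 + (3 - 3) = -3 + 0 = -3)
m(s) = -23/12 (m(s) = -2 + 1/(-3*(-4 + (-s + s))) = -2 + 1/(-3*(-4 + 0)) = -2 + 1/(-3*(-4)) = -2 + 1/12 = -23/12)
-124 + m(-12)*(-59) = -124 - 23/12*(-59) = -124 + 1357/12 = -131/12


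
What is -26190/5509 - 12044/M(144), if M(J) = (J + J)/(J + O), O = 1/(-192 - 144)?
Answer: -114741627271/19039104 ≈ -6026.6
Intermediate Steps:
O = -1/336 (O = 1/(-336) = -1/336 ≈ -0.0029762)
M(J) = 2*J/(-1/336 + J) (M(J) = (J + J)/(J - 1/336) = (2*J)/(-1/336 + J) = 2*J/(-1/336 + J))
-26190/5509 - 12044/M(144) = -26190/5509 - 12044/(672*144/(-1 + 336*144)) = -26190*1/5509 - 12044/(672*144/(-1 + 48384)) = -26190/5509 - 12044/(672*144/48383) = -26190/5509 - 12044/(672*144*(1/48383)) = -26190/5509 - 12044/96768/48383 = -26190/5509 - 12044*48383/96768 = -26190/5509 - 145681213/24192 = -114741627271/19039104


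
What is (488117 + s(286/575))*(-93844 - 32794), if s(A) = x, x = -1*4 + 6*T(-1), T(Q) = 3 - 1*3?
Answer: -61813654094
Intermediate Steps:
T(Q) = 0 (T(Q) = 3 - 3 = 0)
x = -4 (x = -1*4 + 6*0 = -4 + 0 = -4)
s(A) = -4
(488117 + s(286/575))*(-93844 - 32794) = (488117 - 4)*(-93844 - 32794) = 488113*(-126638) = -61813654094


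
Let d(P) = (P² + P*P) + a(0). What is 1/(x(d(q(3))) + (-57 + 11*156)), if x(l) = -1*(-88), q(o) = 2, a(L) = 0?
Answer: 1/1747 ≈ 0.00057241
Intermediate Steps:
d(P) = 2*P² (d(P) = (P² + P*P) + 0 = (P² + P²) + 0 = 2*P² + 0 = 2*P²)
x(l) = 88
1/(x(d(q(3))) + (-57 + 11*156)) = 1/(88 + (-57 + 11*156)) = 1/(88 + (-57 + 1716)) = 1/(88 + 1659) = 1/1747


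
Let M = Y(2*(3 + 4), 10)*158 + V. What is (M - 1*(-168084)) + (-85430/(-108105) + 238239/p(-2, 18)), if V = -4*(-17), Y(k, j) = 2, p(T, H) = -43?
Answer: 151474974283/929703 ≈ 1.6293e+5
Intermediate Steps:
V = 68
M = 384 (M = 2*158 + 68 = 316 + 68 = 384)
(M - 1*(-168084)) + (-85430/(-108105) + 238239/p(-2, 18)) = (384 - 1*(-168084)) + (-85430/(-108105) + 238239/(-43)) = (384 + 168084) + (-85430*(-1/108105) + 238239*(-1/43)) = 168468 + (17086/21621 - 238239/43) = 168468 - 5150230721/929703 = 151474974283/929703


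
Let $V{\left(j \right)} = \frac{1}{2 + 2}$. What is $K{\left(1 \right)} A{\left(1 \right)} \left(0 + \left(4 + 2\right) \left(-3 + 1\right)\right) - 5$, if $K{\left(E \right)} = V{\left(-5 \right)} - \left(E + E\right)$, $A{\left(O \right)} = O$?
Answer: $16$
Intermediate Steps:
$V{\left(j \right)} = \frac{1}{4}$
$K{\left(E \right)} = \frac{1}{4} - 2 E$ ($K{\left(E \right)} = \frac{1}{4} - \left(E + E\right) = \frac{1}{4} - 2 E$)
$K{\left(1 \right)} A{\left(1 \right)} \left(0 + \left(4 + 2\right) \left(-3 + 1\right)\right) - 5 = \left(\frac{1}{4} - 2\right) 1 \left(0 + \left(4 + 2\right) \left(-3 + 1\right)\right) - 5 = \left(\frac{1}{4} - 2\right) 1 \left(0 + 6 \left(-2\right)\right) - 5 = - \frac{7 \cdot 1 \left(0 - 12\right)}{4} - 5 = - \frac{7 \cdot 1 \left(-12\right)}{4} - 5 = \left(- \frac{7}{4}\right) \left(-12\right) - 5 = 21 - 5 = 16$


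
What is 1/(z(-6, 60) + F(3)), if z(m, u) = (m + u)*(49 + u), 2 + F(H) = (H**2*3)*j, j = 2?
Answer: 1/5938 ≈ 0.00016841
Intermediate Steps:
F(H) = -2 + 6*H**2 (F(H) = -2 + (H**2*3)*2 = -2 + (3*H**2)*2 = -2 + 6*H**2)
z(m, u) = (49 + u)*(m + u)
1/(z(-6, 60) + F(3)) = 1/((60**2 + 49*(-6) + 49*60 - 6*60) + (-2 + 6*3**2)) = 1/((3600 - 294 + 2940 - 360) + (-2 + 6*9)) = 1/(5886 + (-2 + 54)) = 1/(5886 + 52) = 1/5938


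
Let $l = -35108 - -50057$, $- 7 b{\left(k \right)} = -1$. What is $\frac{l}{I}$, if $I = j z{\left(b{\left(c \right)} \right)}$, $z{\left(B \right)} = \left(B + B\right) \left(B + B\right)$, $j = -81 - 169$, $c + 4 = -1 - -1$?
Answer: $- \frac{732501}{1000} \approx -732.5$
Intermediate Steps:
$c = -4$ ($c = -4 - 0 = -4 + \left(-1 + 1\right) = -4 + 0 = -4$)
$j = -250$ ($j = -81 - 169 = -250$)
$b{\left(k \right)} = \frac{1}{7}$ ($b{\left(k \right)} = \left(- \frac{1}{7}\right) \left(-1\right) = \frac{1}{7}$)
$z{\left(B \right)} = 4 B^{2}$ ($z{\left(B \right)} = 2 B 2 B = 4 B^{2}$)
$l = 14949$ ($l = -35108 + 50057 = 14949$)
$I = - \frac{1000}{49}$ ($I = - 250 \cdot \frac{4}{49} = - 250 \cdot 4 \cdot \frac{1}{49} = \left(-250\right) \frac{4}{49} = - \frac{1000}{49} \approx -20.408$)
$\frac{l}{I} = \frac{14949}{- \frac{1000}{49}} = 14949 \left(- \frac{49}{1000}\right) = - \frac{732501}{1000}$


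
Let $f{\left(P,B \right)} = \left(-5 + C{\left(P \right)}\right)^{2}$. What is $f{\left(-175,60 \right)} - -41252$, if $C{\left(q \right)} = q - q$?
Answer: $41277$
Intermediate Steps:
$C{\left(q \right)} = 0$
$f{\left(P,B \right)} = 25$ ($f{\left(P,B \right)} = \left(-5 + 0\right)^{2} = \left(-5\right)^{2} = 25$)
$f{\left(-175,60 \right)} - -41252 = 25 - -41252 = 25 + 41252 = 41277$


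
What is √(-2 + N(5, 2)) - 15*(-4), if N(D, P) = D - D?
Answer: 60 + I*√2 ≈ 60.0 + 1.4142*I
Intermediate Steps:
N(D, P) = 0
√(-2 + N(5, 2)) - 15*(-4) = √(-2 + 0) - 15*(-4) = √(-2) + 60 = I*√2 + 60 = 60 + I*√2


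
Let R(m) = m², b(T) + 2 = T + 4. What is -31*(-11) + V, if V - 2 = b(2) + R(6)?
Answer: 383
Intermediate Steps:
b(T) = 2 + T (b(T) = -2 + (T + 4) = -2 + (4 + T) = 2 + T)
V = 42 (V = 2 + ((2 + 2) + 6²) = 2 + (4 + 36) = 2 + 40 = 42)
-31*(-11) + V = -31*(-11) + 42 = 341 + 42 = 383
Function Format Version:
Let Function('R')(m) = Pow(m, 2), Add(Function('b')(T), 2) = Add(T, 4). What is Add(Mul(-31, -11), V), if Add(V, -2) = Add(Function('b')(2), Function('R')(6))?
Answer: 383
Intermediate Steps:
Function('b')(T) = Add(2, T) (Function('b')(T) = Add(-2, Add(T, 4)) = Add(-2, Add(4, T)) = Add(2, T))
V = 42 (V = Add(2, Add(Add(2, 2), Pow(6, 2))) = Add(2, Add(4, 36)) = Add(2, 40) = 42)
Add(Mul(-31, -11), V) = Add(Mul(-31, -11), 42) = Add(341, 42) = 383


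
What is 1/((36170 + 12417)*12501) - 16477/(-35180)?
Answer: 10007900590679/21367842540660 ≈ 0.46836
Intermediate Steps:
1/((36170 + 12417)*12501) - 16477/(-35180) = (1/12501)/48587 - 16477*(-1/35180) = (1/48587)*(1/12501) + 16477/35180 = 1/607386087 + 16477/35180 = 10007900590679/21367842540660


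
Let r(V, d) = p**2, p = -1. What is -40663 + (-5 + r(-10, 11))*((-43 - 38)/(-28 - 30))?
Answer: -1179389/29 ≈ -40669.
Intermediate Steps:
r(V, d) = 1 (r(V, d) = (-1)**2 = 1)
-40663 + (-5 + r(-10, 11))*((-43 - 38)/(-28 - 30)) = -40663 + (-5 + 1)*((-43 - 38)/(-28 - 30)) = -40663 - (-324)/(-58) = -40663 - (-324)*(-1)/58 = -40663 - 4*81/58 = -40663 - 162/29 = -1179389/29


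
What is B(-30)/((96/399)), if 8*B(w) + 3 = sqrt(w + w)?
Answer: -399/256 + 133*I*sqrt(15)/128 ≈ -1.5586 + 4.0243*I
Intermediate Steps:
B(w) = -3/8 + sqrt(2)*sqrt(w)/8 (B(w) = -3/8 + sqrt(w + w)/8 = -3/8 + sqrt(2*w)/8 = -3/8 + (sqrt(2)*sqrt(w))/8 = -3/8 + sqrt(2)*sqrt(w)/8)
B(-30)/((96/399)) = (-3/8 + sqrt(2)*sqrt(-30)/8)/((96/399)) = (-3/8 + sqrt(2)*(I*sqrt(30))/8)/((96*(1/399))) = (-3/8 + I*sqrt(15)/4)/(32/133) = (-3/8 + I*sqrt(15)/4)*(133/32) = -399/256 + 133*I*sqrt(15)/128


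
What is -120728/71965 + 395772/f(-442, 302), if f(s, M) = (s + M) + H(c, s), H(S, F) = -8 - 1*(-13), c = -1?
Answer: -1899868684/647685 ≈ -2933.3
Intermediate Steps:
H(S, F) = 5 (H(S, F) = -8 + 13 = 5)
f(s, M) = 5 + M + s (f(s, M) = (s + M) + 5 = (M + s) + 5 = 5 + M + s)
-120728/71965 + 395772/f(-442, 302) = -120728/71965 + 395772/(5 + 302 - 442) = -120728*1/71965 + 395772/(-135) = -120728/71965 + 395772*(-1/135) = -120728/71965 - 131924/45 = -1899868684/647685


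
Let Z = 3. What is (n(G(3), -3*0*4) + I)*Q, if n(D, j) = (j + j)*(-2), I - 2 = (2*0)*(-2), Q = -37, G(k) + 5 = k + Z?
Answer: -74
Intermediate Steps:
G(k) = -2 + k (G(k) = -5 + (k + 3) = -5 + (3 + k) = -2 + k)
I = 2 (I = 2 + (2*0)*(-2) = 2 + 0*(-2) = 2 + 0 = 2)
n(D, j) = -4*j (n(D, j) = (2*j)*(-2) = -4*j)
(n(G(3), -3*0*4) + I)*Q = (-4*(-3*0)*4 + 2)*(-37) = (-0*4 + 2)*(-37) = (-4*0 + 2)*(-37) = (0 + 2)*(-37) = 2*(-37) = -74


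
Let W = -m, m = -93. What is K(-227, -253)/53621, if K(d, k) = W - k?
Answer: 346/53621 ≈ 0.0064527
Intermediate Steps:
W = 93 (W = -1*(-93) = 93)
K(d, k) = 93 - k
K(-227, -253)/53621 = (93 - 1*(-253))/53621 = (93 + 253)*(1/53621) = 346*(1/53621) = 346/53621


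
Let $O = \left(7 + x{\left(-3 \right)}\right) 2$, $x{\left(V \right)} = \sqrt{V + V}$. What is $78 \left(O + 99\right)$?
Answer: $8814 + 156 i \sqrt{6} \approx 8814.0 + 382.12 i$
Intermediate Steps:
$x{\left(V \right)} = \sqrt{2} \sqrt{V}$ ($x{\left(V \right)} = \sqrt{2 V} = \sqrt{2} \sqrt{V}$)
$O = 14 + 2 i \sqrt{6}$ ($O = \left(7 + \sqrt{2} \sqrt{-3}\right) 2 = \left(7 + \sqrt{2} i \sqrt{3}\right) 2 = \left(7 + i \sqrt{6}\right) 2 = 14 + 2 i \sqrt{6} \approx 14.0 + 4.899 i$)
$78 \left(O + 99\right) = 78 \left(\left(14 + 2 i \sqrt{6}\right) + 99\right) = 78 \left(113 + 2 i \sqrt{6}\right) = 8814 + 156 i \sqrt{6}$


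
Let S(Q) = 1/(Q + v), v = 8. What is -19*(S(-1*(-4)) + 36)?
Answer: -8227/12 ≈ -685.58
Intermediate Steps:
S(Q) = 1/(8 + Q) (S(Q) = 1/(Q + 8) = 1/(8 + Q))
-19*(S(-1*(-4)) + 36) = -19*(1/(8 - 1*(-4)) + 36) = -19*(1/(8 + 4) + 36) = -19*(1/12 + 36) = -19*433/12 = -8227/12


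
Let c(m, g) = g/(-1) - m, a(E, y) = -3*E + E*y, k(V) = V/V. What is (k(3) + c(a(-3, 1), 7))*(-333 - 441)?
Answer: 9288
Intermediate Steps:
k(V) = 1
c(m, g) = -g - m (c(m, g) = g*(-1) - m = -g - m)
(k(3) + c(a(-3, 1), 7))*(-333 - 441) = (1 + (-1*7 - (-3)*(-3 + 1)))*(-333 - 441) = (1 + (-7 - (-3)*(-2)))*(-774) = (1 + (-7 - 1*6))*(-774) = (1 + (-7 - 6))*(-774) = (1 - 13)*(-774) = -12*(-774) = 9288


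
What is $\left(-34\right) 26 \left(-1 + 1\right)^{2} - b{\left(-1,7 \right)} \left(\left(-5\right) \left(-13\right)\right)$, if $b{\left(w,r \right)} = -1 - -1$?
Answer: $0$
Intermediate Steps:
$b{\left(w,r \right)} = 0$ ($b{\left(w,r \right)} = -1 + 1 = 0$)
$\left(-34\right) 26 \left(-1 + 1\right)^{2} - b{\left(-1,7 \right)} \left(\left(-5\right) \left(-13\right)\right) = \left(-34\right) 26 \left(-1 + 1\right)^{2} - 0 \left(\left(-5\right) \left(-13\right)\right) = - 884 \cdot 0^{2} - 0 \cdot 65 = \left(-884\right) 0 - 0 = 0 + 0 = 0$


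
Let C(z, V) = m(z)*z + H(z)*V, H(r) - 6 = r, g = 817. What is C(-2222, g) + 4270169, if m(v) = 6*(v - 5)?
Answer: 32150061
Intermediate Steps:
H(r) = 6 + r
m(v) = -30 + 6*v (m(v) = 6*(-5 + v) = -30 + 6*v)
C(z, V) = V*(6 + z) + z*(-30 + 6*z) (C(z, V) = (-30 + 6*z)*z + (6 + z)*V = z*(-30 + 6*z) + V*(6 + z) = V*(6 + z) + z*(-30 + 6*z))
C(-2222, g) + 4270169 = (817*(6 - 2222) + 6*(-2222)*(-5 - 2222)) + 4270169 = (817*(-2216) + 6*(-2222)*(-2227)) + 4270169 = (-1810472 + 29690364) + 4270169 = 27879892 + 4270169 = 32150061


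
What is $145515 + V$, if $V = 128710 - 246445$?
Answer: $27780$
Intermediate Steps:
$V = -117735$ ($V = 128710 - 246445 = -117735$)
$145515 + V = 145515 - 117735 = 27780$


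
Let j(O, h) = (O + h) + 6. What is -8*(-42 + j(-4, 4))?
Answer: 288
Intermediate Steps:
j(O, h) = 6 + O + h
-8*(-42 + j(-4, 4)) = -8*(-42 + (6 - 4 + 4)) = -8*(-42 + 6) = -8*(-36) = 288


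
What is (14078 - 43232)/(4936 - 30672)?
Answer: 14577/12868 ≈ 1.1328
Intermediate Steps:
(14078 - 43232)/(4936 - 30672) = -29154/(-25736) = -29154*(-1/25736) = 14577/12868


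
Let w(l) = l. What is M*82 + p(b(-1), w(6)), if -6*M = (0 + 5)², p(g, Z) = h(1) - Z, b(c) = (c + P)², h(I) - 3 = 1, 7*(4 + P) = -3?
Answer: -1031/3 ≈ -343.67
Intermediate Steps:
P = -31/7 (P = -4 + (⅐)*(-3) = -4 - 3/7 = -31/7 ≈ -4.4286)
h(I) = 4 (h(I) = 3 + 1 = 4)
b(c) = (-31/7 + c)² (b(c) = (c - 31/7)² = (-31/7 + c)²)
p(g, Z) = 4 - Z
M = -25/6 (M = -(0 + 5)²/6 = -⅙*5² = -⅙*25 = -25/6 ≈ -4.1667)
M*82 + p(b(-1), w(6)) = -25/6*82 + (4 - 1*6) = -1025/3 + (4 - 6) = -1025/3 - 2 = -1031/3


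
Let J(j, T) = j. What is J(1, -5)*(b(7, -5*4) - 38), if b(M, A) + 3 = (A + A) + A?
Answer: -101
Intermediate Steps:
b(M, A) = -3 + 3*A (b(M, A) = -3 + ((A + A) + A) = -3 + (2*A + A) = -3 + 3*A)
J(1, -5)*(b(7, -5*4) - 38) = 1*((-3 + 3*(-5*4)) - 38) = 1*((-3 + 3*(-20)) - 38) = 1*((-3 - 60) - 38) = 1*(-63 - 38) = 1*(-101) = -101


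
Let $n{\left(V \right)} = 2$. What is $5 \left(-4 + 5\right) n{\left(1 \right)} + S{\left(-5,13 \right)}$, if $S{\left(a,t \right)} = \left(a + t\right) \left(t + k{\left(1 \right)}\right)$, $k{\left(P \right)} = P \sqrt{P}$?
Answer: $122$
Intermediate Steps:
$k{\left(P \right)} = P^{\frac{3}{2}}$
$S{\left(a,t \right)} = \left(1 + t\right) \left(a + t\right)$ ($S{\left(a,t \right)} = \left(a + t\right) \left(t + 1^{\frac{3}{2}}\right) = \left(a + t\right) \left(t + 1\right) = \left(a + t\right) \left(1 + t\right) = \left(1 + t\right) \left(a + t\right)$)
$5 \left(-4 + 5\right) n{\left(1 \right)} + S{\left(-5,13 \right)} = 5 \left(-4 + 5\right) 2 + \left(-5 + 13 + 13^{2} - 65\right) = 5 \cdot 1 \cdot 2 + \left(-5 + 13 + 169 - 65\right) = 5 \cdot 2 + 112 = 10 + 112 = 122$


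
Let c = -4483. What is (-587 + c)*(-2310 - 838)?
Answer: 15960360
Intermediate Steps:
(-587 + c)*(-2310 - 838) = (-587 - 4483)*(-2310 - 838) = -5070*(-3148) = 15960360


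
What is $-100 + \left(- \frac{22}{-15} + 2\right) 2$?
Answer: $- \frac{1396}{15} \approx -93.067$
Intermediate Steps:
$-100 + \left(- \frac{22}{-15} + 2\right) 2 = -100 + \left(\left(-22\right) \left(- \frac{1}{15}\right) + 2\right) 2 = -100 + \left(\frac{22}{15} + 2\right) 2 = -100 + \frac{52}{15} \cdot 2 = -100 + \frac{104}{15} = - \frac{1396}{15}$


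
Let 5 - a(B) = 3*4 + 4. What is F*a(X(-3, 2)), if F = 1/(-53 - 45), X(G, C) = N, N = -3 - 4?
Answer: 11/98 ≈ 0.11224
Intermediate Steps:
N = -7
X(G, C) = -7
F = -1/98 (F = 1/(-98) = -1/98 ≈ -0.010204)
a(B) = -11 (a(B) = 5 - (3*4 + 4) = 5 - (12 + 4) = 5 - 1*16 = 5 - 16 = -11)
F*a(X(-3, 2)) = -1/98*(-11) = 11/98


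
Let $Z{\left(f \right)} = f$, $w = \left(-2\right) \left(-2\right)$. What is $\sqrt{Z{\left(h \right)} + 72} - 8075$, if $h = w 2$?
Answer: $-8075 + 4 \sqrt{5} \approx -8066.1$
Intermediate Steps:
$w = 4$
$h = 8$ ($h = 4 \cdot 2 = 8$)
$\sqrt{Z{\left(h \right)} + 72} - 8075 = \sqrt{8 + 72} - 8075 = \sqrt{80} - 8075 = 4 \sqrt{5} - 8075 = -8075 + 4 \sqrt{5}$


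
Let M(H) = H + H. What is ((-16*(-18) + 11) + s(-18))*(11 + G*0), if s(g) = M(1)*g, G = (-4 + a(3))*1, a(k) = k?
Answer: 2893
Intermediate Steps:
M(H) = 2*H
G = -1 (G = (-4 + 3)*1 = -1*1 = -1)
s(g) = 2*g (s(g) = (2*1)*g = 2*g)
((-16*(-18) + 11) + s(-18))*(11 + G*0) = ((-16*(-18) + 11) + 2*(-18))*(11 - 1*0) = ((288 + 11) - 36)*(11 + 0) = (299 - 36)*11 = 263*11 = 2893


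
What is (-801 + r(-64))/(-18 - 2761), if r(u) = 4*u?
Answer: 151/397 ≈ 0.38035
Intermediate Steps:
(-801 + r(-64))/(-18 - 2761) = (-801 + 4*(-64))/(-18 - 2761) = (-801 - 256)/(-2779) = -1057*(-1/2779) = 151/397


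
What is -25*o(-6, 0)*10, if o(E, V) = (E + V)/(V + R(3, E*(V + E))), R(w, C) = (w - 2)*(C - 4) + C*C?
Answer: 375/332 ≈ 1.1295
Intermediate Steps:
R(w, C) = C**2 + (-4 + C)*(-2 + w) (R(w, C) = (-2 + w)*(-4 + C) + C**2 = (-4 + C)*(-2 + w) + C**2 = C**2 + (-4 + C)*(-2 + w))
o(E, V) = (E + V)/(-4 + V + E*(E + V) + E**2*(E + V)**2) (o(E, V) = (E + V)/(V + (8 + (E*(V + E))**2 - 4*3 - 2*E*(V + E) + (E*(V + E))*3)) = (E + V)/(V + (8 + (E*(E + V))**2 - 12 - 2*E*(E + V) + (E*(E + V))*3)) = (E + V)/(V + (8 + E**2*(E + V)**2 - 12 - 2*E*(E + V) + 3*E*(E + V))) = (E + V)/(V + (-4 + E*(E + V) + E**2*(E + V)**2)) = (E + V)/(-4 + V + E*(E + V) + E**2*(E + V)**2))
-25*o(-6, 0)*10 = -25*(-6 + 0)/(-4 + 0 - 6*(-6 + 0) + (-6)**2*(-6 + 0)**2)*10 = -25*(-6)/(-4 + 0 - 6*(-6) + 36*(-6)**2)*10 = -25*(-6)/(-4 + 0 + 36 + 36*36)*10 = -25*(-6)/(-4 + 0 + 36 + 1296)*10 = -25*(-6)/1328*10 = -25*(-3/664)*10 = (75/664)*10 = 375/332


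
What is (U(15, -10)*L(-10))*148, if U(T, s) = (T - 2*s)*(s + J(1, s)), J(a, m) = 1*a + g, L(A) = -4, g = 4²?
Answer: -145040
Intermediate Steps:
g = 16
J(a, m) = 16 + a (J(a, m) = 1*a + 16 = a + 16 = 16 + a)
U(T, s) = (17 + s)*(T - 2*s) (U(T, s) = (T - 2*s)*(s + (16 + 1)) = (T - 2*s)*(s + 17) = (T - 2*s)*(17 + s) = (17 + s)*(T - 2*s))
(U(15, -10)*L(-10))*148 = ((-34*(-10) - 2*(-10)² + 17*15 + 15*(-10))*(-4))*148 = ((340 - 2*100 + 255 - 150)*(-4))*148 = ((340 - 200 + 255 - 150)*(-4))*148 = (245*(-4))*148 = -980*148 = -145040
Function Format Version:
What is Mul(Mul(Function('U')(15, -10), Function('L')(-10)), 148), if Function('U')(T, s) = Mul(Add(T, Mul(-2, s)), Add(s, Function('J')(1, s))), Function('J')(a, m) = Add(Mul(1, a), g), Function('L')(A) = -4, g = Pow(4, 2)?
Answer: -145040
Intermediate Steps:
g = 16
Function('J')(a, m) = Add(16, a) (Function('J')(a, m) = Add(Mul(1, a), 16) = Add(a, 16) = Add(16, a))
Function('U')(T, s) = Mul(Add(17, s), Add(T, Mul(-2, s))) (Function('U')(T, s) = Mul(Add(T, Mul(-2, s)), Add(s, Add(16, 1))) = Mul(Add(T, Mul(-2, s)), Add(s, 17)) = Mul(Add(T, Mul(-2, s)), Add(17, s)) = Mul(Add(17, s), Add(T, Mul(-2, s))))
Mul(Mul(Function('U')(15, -10), Function('L')(-10)), 148) = Mul(Mul(Add(Mul(-34, -10), Mul(-2, Pow(-10, 2)), Mul(17, 15), Mul(15, -10)), -4), 148) = Mul(Mul(Add(340, Mul(-2, 100), 255, -150), -4), 148) = Mul(Mul(Add(340, -200, 255, -150), -4), 148) = Mul(Mul(245, -4), 148) = Mul(-980, 148) = -145040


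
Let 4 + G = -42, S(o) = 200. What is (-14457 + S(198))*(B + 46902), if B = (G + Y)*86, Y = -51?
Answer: -549749920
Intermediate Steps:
G = -46 (G = -4 - 42 = -46)
B = -8342 (B = (-46 - 51)*86 = -97*86 = -8342)
(-14457 + S(198))*(B + 46902) = (-14457 + 200)*(-8342 + 46902) = -14257*38560 = -549749920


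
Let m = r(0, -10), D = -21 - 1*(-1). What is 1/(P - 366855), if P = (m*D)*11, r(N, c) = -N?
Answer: -1/366855 ≈ -2.7259e-6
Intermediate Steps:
D = -20 (D = -21 + 1 = -20)
m = 0 (m = -1*0 = 0)
P = 0 (P = (0*(-20))*11 = 0*11 = 0)
1/(P - 366855) = 1/(0 - 366855) = 1/(-366855) = -1/366855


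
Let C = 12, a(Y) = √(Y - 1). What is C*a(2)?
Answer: 12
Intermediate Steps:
a(Y) = √(-1 + Y)
C*a(2) = 12*√(-1 + 2) = 12*√1 = 12*1 = 12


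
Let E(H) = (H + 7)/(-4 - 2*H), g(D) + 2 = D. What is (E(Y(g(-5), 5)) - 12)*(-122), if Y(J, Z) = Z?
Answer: 10980/7 ≈ 1568.6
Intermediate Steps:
g(D) = -2 + D
E(H) = (7 + H)/(-4 - 2*H)
(E(Y(g(-5), 5)) - 12)*(-122) = ((-7 - 1*5)/(2*(2 + 5)) - 12)*(-122) = ((½)*(-7 - 5)/7 - 12)*(-122) = ((½)*(⅐)*(-12) - 12)*(-122) = (-6/7 - 12)*(-122) = -90/7*(-122) = 10980/7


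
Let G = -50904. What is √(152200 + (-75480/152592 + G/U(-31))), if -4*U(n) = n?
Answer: 3*√2175097111946/11594 ≈ 381.62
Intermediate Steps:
U(n) = -n/4
√(152200 + (-75480/152592 + G/U(-31))) = √(152200 + (-75480/152592 - 50904/((-¼*(-31))))) = √(152200 + (-75480*1/152592 - 50904/31/4)) = √(152200 + (-185/374 - 50904*4/31)) = √(152200 + (-185/374 - 203616/31)) = √(152200 - 76158119/11594) = √(1688448681/11594) = 3*√2175097111946/11594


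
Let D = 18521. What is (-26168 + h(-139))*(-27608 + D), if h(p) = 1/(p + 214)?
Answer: 5944712371/25 ≈ 2.3779e+8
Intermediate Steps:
h(p) = 1/(214 + p)
(-26168 + h(-139))*(-27608 + D) = (-26168 + 1/(214 - 139))*(-27608 + 18521) = (-26168 + 1/75)*(-9087) = -1962599/75*(-9087) = 5944712371/25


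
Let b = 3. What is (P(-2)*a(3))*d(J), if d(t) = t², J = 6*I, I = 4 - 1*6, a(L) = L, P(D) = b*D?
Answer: -2592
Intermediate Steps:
P(D) = 3*D
I = -2 (I = 4 - 6 = -2)
J = -12 (J = 6*(-2) = -12)
(P(-2)*a(3))*d(J) = ((3*(-2))*3)*(-12)² = -6*3*144 = -18*144 = -2592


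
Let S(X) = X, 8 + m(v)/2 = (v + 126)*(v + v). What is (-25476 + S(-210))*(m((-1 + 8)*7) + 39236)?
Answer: -1888434720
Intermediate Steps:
m(v) = -16 + 4*v*(126 + v) (m(v) = -16 + 2*((v + 126)*(v + v)) = -16 + 2*((126 + v)*(2*v)) = -16 + 2*(2*v*(126 + v)) = -16 + 4*v*(126 + v))
(-25476 + S(-210))*(m((-1 + 8)*7) + 39236) = (-25476 - 210)*((-16 + 4*((-1 + 8)*7)² + 504*((-1 + 8)*7)) + 39236) = -25686*((-16 + 4*(7*7)² + 504*(7*7)) + 39236) = -25686*((-16 + 4*49² + 504*49) + 39236) = -25686*((-16 + 4*2401 + 24696) + 39236) = -25686*((-16 + 9604 + 24696) + 39236) = -25686*(34284 + 39236) = -25686*73520 = -1888434720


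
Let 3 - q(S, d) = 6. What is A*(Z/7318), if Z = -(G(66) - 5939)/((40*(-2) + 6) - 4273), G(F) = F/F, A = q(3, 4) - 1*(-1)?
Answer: 5938/15905673 ≈ 0.00037333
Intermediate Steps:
q(S, d) = -3 (q(S, d) = 3 - 1*6 = 3 - 6 = -3)
A = -2 (A = -3 - 1*(-1) = -3 + 1 = -2)
G(F) = 1
Z = -5938/4347 (Z = -(1 - 5939)/((40*(-2) + 6) - 4273) = -(-5938)/((-80 + 6) - 4273) = -(-5938)/(-74 - 4273) = -(-5938)/(-4347) = -(-5938)*(-1)/4347 = -1*5938/4347 = -5938/4347 ≈ -1.3660)
A*(Z/7318) = -(-11876)/(4347*7318) = -2*(-2969/15905673) = 5938/15905673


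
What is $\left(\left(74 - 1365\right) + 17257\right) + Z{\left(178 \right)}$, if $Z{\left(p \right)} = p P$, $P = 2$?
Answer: $16322$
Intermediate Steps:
$Z{\left(p \right)} = 2 p$ ($Z{\left(p \right)} = p 2 = 2 p$)
$\left(\left(74 - 1365\right) + 17257\right) + Z{\left(178 \right)} = \left(\left(74 - 1365\right) + 17257\right) + 2 \cdot 178 = \left(\left(74 - 1365\right) + 17257\right) + 356 = \left(-1291 + 17257\right) + 356 = 15966 + 356 = 16322$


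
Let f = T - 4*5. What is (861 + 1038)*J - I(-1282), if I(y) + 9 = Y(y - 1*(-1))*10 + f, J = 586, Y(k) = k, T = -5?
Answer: 1125658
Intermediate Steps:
f = -25 (f = -5 - 4*5 = -5 - 20 = -25)
I(y) = -24 + 10*y (I(y) = -9 + ((y - 1*(-1))*10 - 25) = -9 + ((y + 1)*10 - 25) = -9 + ((1 + y)*10 - 25) = -9 + ((10 + 10*y) - 25) = -9 + (-15 + 10*y) = -24 + 10*y)
(861 + 1038)*J - I(-1282) = (861 + 1038)*586 - (-24 + 10*(-1282)) = 1899*586 - (-24 - 12820) = 1112814 - 1*(-12844) = 1112814 + 12844 = 1125658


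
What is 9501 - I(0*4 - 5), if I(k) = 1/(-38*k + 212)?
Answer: 3819401/402 ≈ 9501.0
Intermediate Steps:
I(k) = 1/(212 - 38*k)
9501 - I(0*4 - 5) = 9501 - (-1)/(-212 + 38*(0*4 - 5)) = 9501 - (-1)/(-212 + 38*(0 - 5)) = 9501 - (-1)/(-212 + 38*(-5)) = 9501 - (-1)/(-212 - 190) = 9501 - (-1)/(-402) = 9501 - (-1)*(-1)/402 = 9501 - 1*1/402 = 9501 - 1/402 = 3819401/402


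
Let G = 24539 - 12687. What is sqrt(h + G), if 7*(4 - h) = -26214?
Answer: 3*sqrt(84938)/7 ≈ 124.90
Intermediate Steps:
h = 26242/7 (h = 4 - 1/7*(-26214) = 4 + 26214/7 = 26242/7 ≈ 3748.9)
G = 11852
sqrt(h + G) = sqrt(26242/7 + 11852) = sqrt(109206/7) = 3*sqrt(84938)/7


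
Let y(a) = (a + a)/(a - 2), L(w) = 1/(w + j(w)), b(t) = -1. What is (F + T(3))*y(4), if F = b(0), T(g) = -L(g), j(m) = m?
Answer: -14/3 ≈ -4.6667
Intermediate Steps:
L(w) = 1/(2*w) (L(w) = 1/(w + w) = 1/(2*w))
y(a) = 2*a/(-2 + a) (y(a) = (2*a)/(-2 + a) = 2*a/(-2 + a))
T(g) = -1/(2*g)
F = -1
(F + T(3))*y(4) = (-1 - ½/3)*(2*4/(-2 + 4)) = (-1 - ½*⅓)*(2*4/2) = (-1 - ⅙)*(2*4*(½)) = -7/6*4 = -14/3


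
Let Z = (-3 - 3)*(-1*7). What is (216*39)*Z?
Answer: 353808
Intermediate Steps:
Z = 42 (Z = -6*(-7) = 42)
(216*39)*Z = (216*39)*42 = 8424*42 = 353808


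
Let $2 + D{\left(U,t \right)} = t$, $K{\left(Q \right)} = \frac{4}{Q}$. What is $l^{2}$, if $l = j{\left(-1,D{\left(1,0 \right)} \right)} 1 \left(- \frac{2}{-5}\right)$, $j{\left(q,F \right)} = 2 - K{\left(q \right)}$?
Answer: $\frac{144}{25} \approx 5.76$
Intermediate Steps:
$D{\left(U,t \right)} = -2 + t$
$j{\left(q,F \right)} = 2 - \frac{4}{q}$
$l = \frac{12}{5}$ ($l = \left(2 - \frac{4}{-1}\right) 1 \left(- \frac{2}{-5}\right) = \left(2 - -4\right) 1 \left(\left(-2\right) \left(- \frac{1}{5}\right)\right) = \left(2 + 4\right) 1 \cdot \frac{2}{5} = 6 \cdot 1 \cdot \frac{2}{5} = 6 \cdot \frac{2}{5} = \frac{12}{5} \approx 2.4$)
$l^{2} = \left(\frac{12}{5}\right)^{2} = \frac{144}{25}$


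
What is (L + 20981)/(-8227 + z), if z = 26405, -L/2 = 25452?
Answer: -29923/18178 ≈ -1.6461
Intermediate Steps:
L = -50904 (L = -2*25452 = -50904)
(L + 20981)/(-8227 + z) = (-50904 + 20981)/(-8227 + 26405) = -29923/18178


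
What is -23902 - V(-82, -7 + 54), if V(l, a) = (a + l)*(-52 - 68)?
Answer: -28102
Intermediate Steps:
V(l, a) = -120*a - 120*l (V(l, a) = (a + l)*(-120) = -120*a - 120*l)
-23902 - V(-82, -7 + 54) = -23902 - (-120*(-7 + 54) - 120*(-82)) = -23902 - (-120*47 + 9840) = -23902 - (-5640 + 9840) = -23902 - 1*4200 = -23902 - 4200 = -28102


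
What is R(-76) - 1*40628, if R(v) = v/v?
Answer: -40627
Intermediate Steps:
R(v) = 1
R(-76) - 1*40628 = 1 - 1*40628 = 1 - 40628 = -40627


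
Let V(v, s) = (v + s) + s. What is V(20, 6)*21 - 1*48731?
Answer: -48059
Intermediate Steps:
V(v, s) = v + 2*s (V(v, s) = (s + v) + s = v + 2*s)
V(20, 6)*21 - 1*48731 = (20 + 2*6)*21 - 1*48731 = (20 + 12)*21 - 48731 = 32*21 - 48731 = 672 - 48731 = -48059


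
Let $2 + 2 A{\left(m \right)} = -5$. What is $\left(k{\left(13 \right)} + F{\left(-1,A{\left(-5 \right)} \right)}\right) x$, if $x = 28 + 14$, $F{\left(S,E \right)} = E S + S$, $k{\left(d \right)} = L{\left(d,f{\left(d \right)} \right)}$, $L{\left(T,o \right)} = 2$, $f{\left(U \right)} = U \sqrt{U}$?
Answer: $189$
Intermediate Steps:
$f{\left(U \right)} = U^{\frac{3}{2}}$
$A{\left(m \right)} = - \frac{7}{2}$ ($A{\left(m \right)} = -1 + \frac{1}{2} \left(-5\right) = -1 - \frac{5}{2} = - \frac{7}{2}$)
$k{\left(d \right)} = 2$
$F{\left(S,E \right)} = S + E S$
$x = 42$
$\left(k{\left(13 \right)} + F{\left(-1,A{\left(-5 \right)} \right)}\right) x = \left(2 - \left(1 - \frac{7}{2}\right)\right) 42 = \left(2 - - \frac{5}{2}\right) 42 = \left(2 + \frac{5}{2}\right) 42 = \frac{9}{2} \cdot 42 = 189$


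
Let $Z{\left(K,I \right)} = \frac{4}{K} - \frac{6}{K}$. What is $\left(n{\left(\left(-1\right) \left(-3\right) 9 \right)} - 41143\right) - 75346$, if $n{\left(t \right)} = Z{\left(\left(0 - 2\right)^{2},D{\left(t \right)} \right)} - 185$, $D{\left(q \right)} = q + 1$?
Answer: $- \frac{233349}{2} \approx -1.1667 \cdot 10^{5}$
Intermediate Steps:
$D{\left(q \right)} = 1 + q$
$Z{\left(K,I \right)} = - \frac{2}{K}$
$n{\left(t \right)} = - \frac{371}{2}$ ($n{\left(t \right)} = - \frac{2}{\left(0 - 2\right)^{2}} - 185 = - \frac{2}{\left(-2\right)^{2}} - 185 = - \frac{2}{4} - 185 = \left(-2\right) \frac{1}{4} - 185 = - \frac{1}{2} - 185 = - \frac{371}{2}$)
$\left(n{\left(\left(-1\right) \left(-3\right) 9 \right)} - 41143\right) - 75346 = \left(- \frac{371}{2} - 41143\right) - 75346 = - \frac{82657}{2} - 75346 = - \frac{233349}{2}$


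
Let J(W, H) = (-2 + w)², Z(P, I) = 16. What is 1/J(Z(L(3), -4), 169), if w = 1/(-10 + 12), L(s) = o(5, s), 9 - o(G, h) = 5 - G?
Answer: 4/9 ≈ 0.44444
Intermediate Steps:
o(G, h) = 4 + G (o(G, h) = 9 - (5 - G) = 9 + (-5 + G) = 4 + G)
L(s) = 9 (L(s) = 4 + 5 = 9)
w = ½ (w = 1/2 = ½ ≈ 0.50000)
J(W, H) = 9/4 (J(W, H) = (-2 + ½)² = (-3/2)² = 9/4)
1/J(Z(L(3), -4), 169) = 1/(9/4) = 4/9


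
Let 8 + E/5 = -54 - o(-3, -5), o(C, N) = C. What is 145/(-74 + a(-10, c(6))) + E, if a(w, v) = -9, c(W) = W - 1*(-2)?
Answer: -24630/83 ≈ -296.75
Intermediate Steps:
c(W) = 2 + W (c(W) = W + 2 = 2 + W)
E = -295 (E = -40 + 5*(-54 - 1*(-3)) = -40 + 5*(-54 + 3) = -40 + 5*(-51) = -40 - 255 = -295)
145/(-74 + a(-10, c(6))) + E = 145/(-74 - 9) - 295 = 145/(-83) - 295 = 145*(-1/83) - 295 = -145/83 - 295 = -24630/83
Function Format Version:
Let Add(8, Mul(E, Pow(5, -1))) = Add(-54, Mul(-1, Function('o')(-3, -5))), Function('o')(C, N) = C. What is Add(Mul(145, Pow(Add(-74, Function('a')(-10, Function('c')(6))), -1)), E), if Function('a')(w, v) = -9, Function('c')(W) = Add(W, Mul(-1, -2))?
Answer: Rational(-24630, 83) ≈ -296.75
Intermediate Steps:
Function('c')(W) = Add(2, W) (Function('c')(W) = Add(W, 2) = Add(2, W))
E = -295 (E = Add(-40, Mul(5, Add(-54, Mul(-1, -3)))) = Add(-40, Mul(5, Add(-54, 3))) = Add(-40, Mul(5, -51)) = Add(-40, -255) = -295)
Add(Mul(145, Pow(Add(-74, Function('a')(-10, Function('c')(6))), -1)), E) = Add(Mul(145, Pow(Add(-74, -9), -1)), -295) = Add(Mul(145, Pow(-83, -1)), -295) = Add(Mul(145, Rational(-1, 83)), -295) = Add(Rational(-145, 83), -295) = Rational(-24630, 83)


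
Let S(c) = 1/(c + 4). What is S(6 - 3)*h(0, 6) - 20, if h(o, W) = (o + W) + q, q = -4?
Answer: -138/7 ≈ -19.714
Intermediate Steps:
S(c) = 1/(4 + c)
h(o, W) = -4 + W + o (h(o, W) = (o + W) - 4 = (W + o) - 4 = -4 + W + o)
S(6 - 3)*h(0, 6) - 20 = (-4 + 6 + 0)/(4 + (6 - 3)) - 20 = 2/(4 + 3) - 20 = 2/7 - 20 = -138/7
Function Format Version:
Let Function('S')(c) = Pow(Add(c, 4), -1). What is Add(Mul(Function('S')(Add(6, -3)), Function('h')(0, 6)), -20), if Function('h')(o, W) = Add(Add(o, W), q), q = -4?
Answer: Rational(-138, 7) ≈ -19.714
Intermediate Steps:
Function('S')(c) = Pow(Add(4, c), -1)
Function('h')(o, W) = Add(-4, W, o) (Function('h')(o, W) = Add(Add(o, W), -4) = Add(Add(W, o), -4) = Add(-4, W, o))
Add(Mul(Function('S')(Add(6, -3)), Function('h')(0, 6)), -20) = Add(Mul(Pow(Add(4, Add(6, -3)), -1), Add(-4, 6, 0)), -20) = Add(Mul(Pow(Add(4, 3), -1), 2), -20) = Add(Mul(Pow(7, -1), 2), -20) = Add(Mul(Rational(1, 7), 2), -20) = Add(Rational(2, 7), -20) = Rational(-138, 7)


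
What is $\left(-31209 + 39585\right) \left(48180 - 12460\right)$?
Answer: $299190720$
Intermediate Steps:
$\left(-31209 + 39585\right) \left(48180 - 12460\right) = 8376 \cdot 35720 = 299190720$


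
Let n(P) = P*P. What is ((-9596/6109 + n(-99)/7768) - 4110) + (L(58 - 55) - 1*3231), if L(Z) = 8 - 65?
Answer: -351084626795/47454712 ≈ -7398.3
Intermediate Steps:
L(Z) = -57
n(P) = P**2
((-9596/6109 + n(-99)/7768) - 4110) + (L(58 - 55) - 1*3231) = ((-9596/6109 + (-99)**2/7768) - 4110) + (-57 - 1*3231) = ((-9596*1/6109 + 9801*(1/7768)) - 4110) + (-57 - 3231) = ((-9596/6109 + 9801/7768) - 4110) - 3288 = (-14667419/47454712 - 4110) - 3288 = -195053533739/47454712 - 3288 = -351084626795/47454712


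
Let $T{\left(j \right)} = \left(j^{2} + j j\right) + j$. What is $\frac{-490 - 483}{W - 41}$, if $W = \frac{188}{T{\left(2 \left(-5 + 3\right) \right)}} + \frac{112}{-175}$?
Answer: $\frac{170275}{6112} \approx 27.859$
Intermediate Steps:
$T{\left(j \right)} = j + 2 j^{2}$ ($T{\left(j \right)} = \left(j^{2} + j^{2}\right) + j = 2 j^{2} + j = j + 2 j^{2}$)
$W = \frac{1063}{175}$ ($W = \frac{188}{2 \left(-5 + 3\right) \left(1 + 2 \cdot 2 \left(-5 + 3\right)\right)} + \frac{112}{-175} = \frac{188}{2 \left(-2\right) \left(1 + 2 \cdot 2 \left(-2\right)\right)} + 112 \left(- \frac{1}{175}\right) = \frac{188}{\left(-4\right) \left(1 + 2 \left(-4\right)\right)} - \frac{16}{25} = \frac{188}{\left(-4\right) \left(1 - 8\right)} - \frac{16}{25} = \frac{188}{\left(-4\right) \left(-7\right)} - \frac{16}{25} = \frac{188}{28} - \frac{16}{25} = 188 \cdot \frac{1}{28} - \frac{16}{25} = \frac{47}{7} - \frac{16}{25} = \frac{1063}{175} \approx 6.0743$)
$\frac{-490 - 483}{W - 41} = \frac{-490 - 483}{\frac{1063}{175} - 41} = - \frac{973}{- \frac{6112}{175}} = \left(-973\right) \left(- \frac{175}{6112}\right) = \frac{170275}{6112}$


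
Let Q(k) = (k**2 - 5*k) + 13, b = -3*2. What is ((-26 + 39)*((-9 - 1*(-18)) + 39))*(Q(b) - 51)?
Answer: 17472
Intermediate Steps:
b = -6
Q(k) = 13 + k**2 - 5*k
((-26 + 39)*((-9 - 1*(-18)) + 39))*(Q(b) - 51) = ((-26 + 39)*((-9 - 1*(-18)) + 39))*((13 + (-6)**2 - 5*(-6)) - 51) = (13*((-9 + 18) + 39))*((13 + 36 + 30) - 51) = (13*(9 + 39))*(79 - 51) = (13*48)*28 = 624*28 = 17472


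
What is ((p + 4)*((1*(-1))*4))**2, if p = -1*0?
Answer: 256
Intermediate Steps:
p = 0
((p + 4)*((1*(-1))*4))**2 = ((0 + 4)*((1*(-1))*4))**2 = (4*(-1*4))**2 = (4*(-4))**2 = (-16)**2 = 256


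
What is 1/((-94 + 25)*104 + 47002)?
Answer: 1/39826 ≈ 2.5109e-5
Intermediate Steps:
1/((-94 + 25)*104 + 47002) = 1/(-69*104 + 47002) = 1/(-7176 + 47002) = 1/39826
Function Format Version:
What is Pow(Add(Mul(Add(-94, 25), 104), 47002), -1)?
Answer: Rational(1, 39826) ≈ 2.5109e-5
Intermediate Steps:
Pow(Add(Mul(Add(-94, 25), 104), 47002), -1) = Pow(Add(Mul(-69, 104), 47002), -1) = Pow(Add(-7176, 47002), -1) = Pow(39826, -1) = Rational(1, 39826)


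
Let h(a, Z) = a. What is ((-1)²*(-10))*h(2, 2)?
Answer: -20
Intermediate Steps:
((-1)²*(-10))*h(2, 2) = ((-1)²*(-10))*2 = (1*(-10))*2 = -10*2 = -20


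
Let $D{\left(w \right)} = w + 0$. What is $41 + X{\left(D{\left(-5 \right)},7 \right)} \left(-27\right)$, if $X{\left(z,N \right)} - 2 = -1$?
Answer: $14$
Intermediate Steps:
$D{\left(w \right)} = w$
$X{\left(z,N \right)} = 1$ ($X{\left(z,N \right)} = 2 - 1 = 1$)
$41 + X{\left(D{\left(-5 \right)},7 \right)} \left(-27\right) = 41 + 1 \left(-27\right) = 41 - 27 = 14$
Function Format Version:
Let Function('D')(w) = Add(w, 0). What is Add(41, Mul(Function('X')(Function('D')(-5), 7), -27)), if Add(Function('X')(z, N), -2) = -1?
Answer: 14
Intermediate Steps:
Function('D')(w) = w
Function('X')(z, N) = 1 (Function('X')(z, N) = Add(2, -1) = 1)
Add(41, Mul(Function('X')(Function('D')(-5), 7), -27)) = Add(41, Mul(1, -27)) = Add(41, -27) = 14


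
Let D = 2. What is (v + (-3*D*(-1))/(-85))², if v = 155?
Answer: 173422561/7225 ≈ 24003.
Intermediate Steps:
(v + (-3*D*(-1))/(-85))² = (155 + (-3*2*(-1))/(-85))² = (155 - 6*(-1)*(-1/85))² = (155 + 6*(-1/85))² = (155 - 6/85)² = (13169/85)² = 173422561/7225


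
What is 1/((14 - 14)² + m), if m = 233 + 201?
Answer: 1/434 ≈ 0.0023041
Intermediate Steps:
m = 434
1/((14 - 14)² + m) = 1/((14 - 14)² + 434) = 1/(0² + 434) = 1/(0 + 434) = 1/434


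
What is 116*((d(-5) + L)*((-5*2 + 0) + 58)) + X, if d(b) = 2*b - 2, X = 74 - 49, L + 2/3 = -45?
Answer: -321063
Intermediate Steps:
L = -137/3 (L = -⅔ - 45 = -137/3 ≈ -45.667)
X = 25
d(b) = -2 + 2*b
116*((d(-5) + L)*((-5*2 + 0) + 58)) + X = 116*(((-2 + 2*(-5)) - 137/3)*((-5*2 + 0) + 58)) + 25 = 116*(((-2 - 10) - 137/3)*((-10 + 0) + 58)) + 25 = 116*((-12 - 137/3)*(-10 + 58)) + 25 = 116*(-173/3*48) + 25 = 116*(-2768) + 25 = -321088 + 25 = -321063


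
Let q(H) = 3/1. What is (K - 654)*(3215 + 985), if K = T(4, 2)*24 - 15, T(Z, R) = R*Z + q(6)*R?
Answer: -1398600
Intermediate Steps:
q(H) = 3 (q(H) = 3*1 = 3)
T(Z, R) = 3*R + R*Z (T(Z, R) = R*Z + 3*R = 3*R + R*Z)
K = 321 (K = (2*(3 + 4))*24 - 15 = (2*7)*24 - 15 = 14*24 - 15 = 336 - 15 = 321)
(K - 654)*(3215 + 985) = (321 - 654)*(3215 + 985) = -333*4200 = -1398600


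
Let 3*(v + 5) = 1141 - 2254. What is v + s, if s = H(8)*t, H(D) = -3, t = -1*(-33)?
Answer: -475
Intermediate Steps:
t = 33
s = -99 (s = -3*33 = -99)
v = -376 (v = -5 + (1141 - 2254)/3 = -5 + (1/3)*(-1113) = -5 - 371 = -376)
v + s = -376 - 99 = -475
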